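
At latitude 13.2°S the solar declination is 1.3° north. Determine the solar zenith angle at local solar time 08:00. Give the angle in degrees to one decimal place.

61.2°

Hour angle H = 15° × (8 − 12) = -60.00°.
With φ = -13.2°, δ = 1.3°, H = -60.00°: sin φ sin δ = -0.0052, cos φ cos δ cos H = 0.4867, so cos θ_z = 0.4815.
θ_z = arccos(0.4815) = 61.22°.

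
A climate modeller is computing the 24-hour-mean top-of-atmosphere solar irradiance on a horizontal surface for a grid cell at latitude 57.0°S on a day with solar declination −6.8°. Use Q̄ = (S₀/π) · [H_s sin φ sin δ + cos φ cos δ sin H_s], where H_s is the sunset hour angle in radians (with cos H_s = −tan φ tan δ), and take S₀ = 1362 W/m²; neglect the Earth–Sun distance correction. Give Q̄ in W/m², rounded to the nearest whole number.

306 W/m²

cos H_s = −tan(-57.0°) · tan(-6.8°) = -0.1836, so H_s = arccos(-0.1836) = 100.58°. In radians, H_s = 1.7555.
H_s sin φ sin δ = 1.7555 × -0.8387 × -0.1184 = 0.1743.
cos φ cos δ sin H_s = 0.5446 × 0.9930 × 0.9830 = 0.5316.
Q̄ = (1362/π) × (0.1743 + 0.5316) = 433.54 × 0.7059 = 306.04 W/m².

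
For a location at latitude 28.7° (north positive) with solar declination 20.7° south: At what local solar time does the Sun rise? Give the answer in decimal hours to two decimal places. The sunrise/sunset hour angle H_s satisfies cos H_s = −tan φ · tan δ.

−tan φ tan δ = −(0.5475)(-0.3779) = 0.2069; H_s = arccos(0.2069) = 78.06°.
Sunrise is at 12 − H_s/15 = 12 − 5.204 = 6.796 h local solar time.

6.80 h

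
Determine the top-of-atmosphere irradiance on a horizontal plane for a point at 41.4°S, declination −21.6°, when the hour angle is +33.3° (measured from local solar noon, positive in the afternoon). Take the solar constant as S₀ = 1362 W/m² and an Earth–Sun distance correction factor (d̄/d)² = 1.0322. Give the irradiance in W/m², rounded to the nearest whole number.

1162 W/m²

cos θ_z = sin(-41.4°) sin(-21.6°) + cos(-41.4°) cos(-21.6°) cos(33.30°) = 0.2434 + 0.5829 = 0.8263.
Top-of-atmosphere irradiance = S₀ (d̄/d)² cos θ_z = 1362 × 1.0322 × 0.8263 = 1161.66 W/m².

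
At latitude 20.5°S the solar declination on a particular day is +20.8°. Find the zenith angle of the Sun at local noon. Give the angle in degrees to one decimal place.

41.3°

At local solar noon the hour angle is zero, so the zenith angle is |φ − δ| = |-20.5° − (20.8°)| = 41.3°.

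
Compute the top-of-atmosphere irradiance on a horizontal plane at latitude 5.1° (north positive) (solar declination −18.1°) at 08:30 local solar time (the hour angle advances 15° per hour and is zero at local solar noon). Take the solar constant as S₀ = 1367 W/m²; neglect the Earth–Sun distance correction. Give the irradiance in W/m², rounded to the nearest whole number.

Hour angle H = 15° × (8.5 − 12) = -52.50°.
cos θ_z = sin(5.1°) sin(-18.1°) + cos(5.1°) cos(-18.1°) cos(-52.50°) = -0.0276 + 0.5763 = 0.5487.
Top-of-atmosphere irradiance = S₀ cos θ_z = 1367 × 0.5487 = 750.07 W/m².

750 W/m²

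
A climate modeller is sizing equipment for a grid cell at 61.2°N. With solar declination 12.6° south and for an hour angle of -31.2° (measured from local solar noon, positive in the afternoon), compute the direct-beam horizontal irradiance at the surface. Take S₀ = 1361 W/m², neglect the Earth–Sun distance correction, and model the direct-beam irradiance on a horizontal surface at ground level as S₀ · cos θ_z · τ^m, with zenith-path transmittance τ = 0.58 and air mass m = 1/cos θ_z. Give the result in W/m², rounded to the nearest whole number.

22 W/m²

With φ = 61.2°, δ = -12.6°, H = -31.20°: sin φ sin δ = -0.1912, cos φ cos δ cos H = 0.4022, so cos θ_z = 0.2110.
Air mass m = 1/cos θ_z = 1/0.2110 = 4.739; τ^m = 0.58^4.739 = 0.0757.
Surface direct beam = 1361 × 0.2110 × 0.0757 = 21.74 W/m².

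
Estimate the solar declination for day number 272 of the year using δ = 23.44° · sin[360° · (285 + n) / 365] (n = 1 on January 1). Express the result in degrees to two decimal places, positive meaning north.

360 × (285 + 272) / 365 = 549.370°; sin(549.370°) = -0.1628.
δ = 23.44 × -0.1628 = -3.816° ≈ -3.82°.

-3.82°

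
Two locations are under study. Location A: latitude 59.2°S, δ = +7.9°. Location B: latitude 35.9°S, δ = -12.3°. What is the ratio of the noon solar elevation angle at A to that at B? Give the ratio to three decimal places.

0.345

A: 90° − |-59.2 − (7.9)| = 22.90°.
B: 90° − |-35.9 − (-12.3)| = 66.40°.
Ratio A/B = 22.9000 / 66.4000 = 0.3449.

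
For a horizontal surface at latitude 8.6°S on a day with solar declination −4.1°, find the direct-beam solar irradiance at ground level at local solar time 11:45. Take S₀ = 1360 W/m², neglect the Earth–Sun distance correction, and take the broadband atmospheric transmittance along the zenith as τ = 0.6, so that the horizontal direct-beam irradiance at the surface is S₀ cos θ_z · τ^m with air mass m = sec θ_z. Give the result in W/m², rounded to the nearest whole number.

Hour angle H = 15° × (11.75 − 12) = -3.75°.
With φ = -8.6°, δ = -4.1°, H = -3.75°: sin φ sin δ = 0.0107, cos φ cos δ cos H = 0.9841, so cos θ_z = 0.9948.
Air mass m = 1/cos θ_z = 1/0.9948 = 1.005; τ^m = 0.6^1.005 = 0.5985.
Surface direct beam = 1360 × 0.9948 × 0.5985 = 809.73 W/m².

810 W/m²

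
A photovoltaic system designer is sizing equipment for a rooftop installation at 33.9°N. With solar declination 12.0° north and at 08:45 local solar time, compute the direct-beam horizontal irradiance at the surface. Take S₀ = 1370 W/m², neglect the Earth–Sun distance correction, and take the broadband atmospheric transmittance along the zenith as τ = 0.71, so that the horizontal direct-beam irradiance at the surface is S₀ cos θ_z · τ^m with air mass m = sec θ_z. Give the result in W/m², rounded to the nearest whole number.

527 W/m²

Hour angle H = 15° × (8.75 − 12) = -48.75°.
cos θ_z = sin(33.9°) sin(12.0°) + cos(33.9°) cos(12.0°) cos(-48.75°) = 0.1160 + 0.5353 = 0.6513.
Air mass m = 1/cos θ_z = 1/0.6513 = 1.535; τ^m = 0.71^1.535 = 0.5911.
Surface direct beam = 1370 × 0.6513 × 0.5911 = 527.43 W/m².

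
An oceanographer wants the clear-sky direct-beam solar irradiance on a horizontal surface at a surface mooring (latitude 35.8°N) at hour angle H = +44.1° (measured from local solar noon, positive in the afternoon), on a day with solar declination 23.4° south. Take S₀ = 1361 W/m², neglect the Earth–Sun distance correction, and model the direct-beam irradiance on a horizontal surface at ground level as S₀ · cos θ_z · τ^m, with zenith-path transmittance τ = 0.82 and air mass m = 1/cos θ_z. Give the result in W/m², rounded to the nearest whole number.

With φ = 35.8°, δ = -23.4°, H = 44.10°: sin φ sin δ = -0.2323, cos φ cos δ cos H = 0.5345, so cos θ_z = 0.3022.
Air mass m = 1/cos θ_z = 1/0.3022 = 3.309; τ^m = 0.82^3.309 = 0.5186.
Surface direct beam = 1361 × 0.3022 × 0.5186 = 213.30 W/m².

213 W/m²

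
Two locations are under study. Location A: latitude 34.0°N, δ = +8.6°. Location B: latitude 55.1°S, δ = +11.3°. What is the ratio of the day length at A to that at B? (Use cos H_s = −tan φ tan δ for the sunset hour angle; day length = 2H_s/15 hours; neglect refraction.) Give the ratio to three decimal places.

1.307

A: H_s = arccos(−tan 34.0° · tan 8.6°) = 95.85°, so 2H_s/15 = 12.7800 h.
B: H_s = arccos(−tan -55.1° · tan 11.3°) = 73.36°, so 2H_s/15 = 9.7813 h.
Ratio A/B = 12.7800 / 9.7813 = 1.3066.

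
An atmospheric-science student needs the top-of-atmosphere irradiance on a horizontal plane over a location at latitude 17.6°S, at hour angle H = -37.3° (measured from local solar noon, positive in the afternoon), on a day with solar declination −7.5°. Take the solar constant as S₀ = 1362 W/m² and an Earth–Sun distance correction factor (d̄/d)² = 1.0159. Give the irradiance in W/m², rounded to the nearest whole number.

cos θ_z = sin φ sin δ + cos φ cos δ cos H = (-0.3024)(-0.1305) + (0.9532)(0.9914)(0.7955) = 0.7912.
Top-of-atmosphere irradiance = S₀ (d̄/d)² cos θ_z = 1362 × 1.0159 × 0.7912 = 1094.75 W/m².

1095 W/m²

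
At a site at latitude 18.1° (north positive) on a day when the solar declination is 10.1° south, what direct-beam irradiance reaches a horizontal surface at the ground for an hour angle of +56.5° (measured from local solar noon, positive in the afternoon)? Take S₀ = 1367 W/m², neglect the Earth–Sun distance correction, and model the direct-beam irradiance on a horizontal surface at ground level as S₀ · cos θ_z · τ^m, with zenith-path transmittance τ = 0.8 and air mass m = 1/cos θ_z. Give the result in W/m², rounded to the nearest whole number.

cos θ_z = sin(18.1°) sin(-10.1°) + cos(18.1°) cos(-10.1°) cos(56.50°) = -0.0545 + 0.5165 = 0.4620.
Air mass m = 1/cos θ_z = 1/0.4620 = 2.165; τ^m = 0.8^2.165 = 0.6169.
Surface direct beam = 1367 × 0.4620 × 0.6169 = 389.61 W/m².

390 W/m²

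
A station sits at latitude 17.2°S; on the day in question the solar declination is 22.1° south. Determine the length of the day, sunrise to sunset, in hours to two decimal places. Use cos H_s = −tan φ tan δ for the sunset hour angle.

−tan φ tan δ = −(-0.3096)(-0.4061) = -0.1257; H_s = arccos(-0.1257) = 97.22°.
Day length = 2 H_s / 15° h⁻¹ = 194.44° / 15 = 12.963 h.

12.96 hours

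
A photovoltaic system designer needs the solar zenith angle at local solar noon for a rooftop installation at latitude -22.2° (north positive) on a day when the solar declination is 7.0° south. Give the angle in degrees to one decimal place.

At local solar noon the hour angle is zero, so the zenith angle is |φ − δ| = |-22.2° − (-7.0°)| = 15.2°.

15.2°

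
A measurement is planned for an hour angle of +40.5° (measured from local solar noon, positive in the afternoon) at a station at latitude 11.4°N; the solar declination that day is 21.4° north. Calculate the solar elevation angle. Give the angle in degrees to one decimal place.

cos θ_z = sin φ sin δ + cos φ cos δ cos H = (0.1977)(0.3649) + (0.9803)(0.9311)(0.7604) = 0.7662.
θ_z = arccos(0.7662) = 39.99°, so the elevation is 90° − 39.99° = 50.01°.

50.0°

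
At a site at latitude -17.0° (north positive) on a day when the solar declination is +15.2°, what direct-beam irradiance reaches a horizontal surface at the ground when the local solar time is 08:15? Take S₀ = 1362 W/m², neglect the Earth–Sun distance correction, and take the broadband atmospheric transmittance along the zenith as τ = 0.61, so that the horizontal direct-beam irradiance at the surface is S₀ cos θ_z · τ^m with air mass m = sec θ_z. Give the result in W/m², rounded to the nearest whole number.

Hour angle H = 15° × (8.25 − 12) = -56.25°.
cos θ_z = sin φ sin δ + cos φ cos δ cos H = (-0.2924)(0.2622) + (0.9563)(0.9650)(0.5556) = 0.4361.
Air mass m = 1/cos θ_z = 1/0.4361 = 2.293; τ^m = 0.61^2.293 = 0.3219.
Surface direct beam = 1362 × 0.4361 × 0.3219 = 191.20 W/m².

191 W/m²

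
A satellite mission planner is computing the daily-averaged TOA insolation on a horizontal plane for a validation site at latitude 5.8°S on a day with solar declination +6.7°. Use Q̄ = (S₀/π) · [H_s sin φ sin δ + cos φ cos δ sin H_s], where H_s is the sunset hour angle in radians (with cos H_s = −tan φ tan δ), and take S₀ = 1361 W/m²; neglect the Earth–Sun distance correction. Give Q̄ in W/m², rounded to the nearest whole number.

The sunset hour angle satisfies cos H_s = −tan φ tan δ = 0.0119, giving H_s = 89.32°. In radians, H_s = 1.5589.
H_s sin φ sin δ = 1.5589 × -0.1011 × 0.1167 = -0.0184.
cos φ cos δ sin H_s = 0.9949 × 0.9932 × 0.9999 = 0.9880.
Q̄ = (1361/π) × (-0.0184 + 0.9880) = 433.22 × 0.9696 = 420.05 W/m².

420 W/m²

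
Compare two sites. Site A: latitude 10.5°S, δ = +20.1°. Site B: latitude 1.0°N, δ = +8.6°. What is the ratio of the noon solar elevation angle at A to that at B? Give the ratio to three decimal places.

0.721

A: 90° − |-10.5 − (20.1)| = 59.40°.
B: 90° − |1.0 − (8.6)| = 82.40°.
Ratio A/B = 59.4000 / 82.4000 = 0.7209.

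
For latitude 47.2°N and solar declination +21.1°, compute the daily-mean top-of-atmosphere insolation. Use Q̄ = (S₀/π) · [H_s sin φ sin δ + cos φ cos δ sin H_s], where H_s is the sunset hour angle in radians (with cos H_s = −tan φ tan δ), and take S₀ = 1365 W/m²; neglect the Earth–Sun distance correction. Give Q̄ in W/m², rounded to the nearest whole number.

The sunset hour angle satisfies cos H_s = −tan φ tan δ = -0.4167, giving H_s = 114.63°. In radians, H_s = 2.0007.
H_s sin φ sin δ = 2.0007 × 0.7337 × 0.3600 = 0.5284.
cos φ cos δ sin H_s = 0.6794 × 0.9330 × 0.9090 = 0.5762.
Q̄ = (1365/π) × (0.5284 + 0.5762) = 434.49 × 1.1046 = 479.94 W/m².

480 W/m²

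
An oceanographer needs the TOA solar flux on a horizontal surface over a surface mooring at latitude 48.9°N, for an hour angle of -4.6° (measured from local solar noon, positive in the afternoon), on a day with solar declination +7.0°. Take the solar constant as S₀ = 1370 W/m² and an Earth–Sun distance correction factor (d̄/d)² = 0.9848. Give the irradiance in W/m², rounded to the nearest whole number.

cos θ_z = sin φ sin δ + cos φ cos δ cos H = (0.7536)(0.1219) + (0.6574)(0.9925)(0.9968) = 0.7422.
Top-of-atmosphere irradiance = S₀ (d̄/d)² cos θ_z = 1370 × 0.9848 × 0.7422 = 1001.36 W/m².

1001 W/m²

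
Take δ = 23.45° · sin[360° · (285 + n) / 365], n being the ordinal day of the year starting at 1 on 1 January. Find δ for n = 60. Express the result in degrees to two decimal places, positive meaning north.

360 × (285 + 60) / 365 = 340.274°; sin(340.274°) = -0.3375.
δ = 23.45 × -0.3375 = -7.914° ≈ -7.91°.

-7.91°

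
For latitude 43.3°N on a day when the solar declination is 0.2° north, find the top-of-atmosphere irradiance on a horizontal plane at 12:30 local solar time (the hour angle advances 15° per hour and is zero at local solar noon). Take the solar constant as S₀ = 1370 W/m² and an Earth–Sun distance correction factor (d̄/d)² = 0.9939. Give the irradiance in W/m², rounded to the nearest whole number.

Hour angle H = 15° × (12.5 − 12) = 7.50°.
With φ = 43.3°, δ = 0.2°, H = 7.50°: sin φ sin δ = 0.0024, cos φ cos δ cos H = 0.7215, so cos θ_z = 0.7239.
Top-of-atmosphere irradiance = S₀ (d̄/d)² cos θ_z = 1370 × 0.9939 × 0.7239 = 985.69 W/m².

986 W/m²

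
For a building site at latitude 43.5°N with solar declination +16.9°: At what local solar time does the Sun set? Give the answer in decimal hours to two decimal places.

19.12 h

The sunset hour angle satisfies cos H_s = −tan φ tan δ = -0.2883, giving H_s = 106.76°.
Sunset is at 12 + H_s/15 = 12 + 7.117 = 19.117 h local solar time.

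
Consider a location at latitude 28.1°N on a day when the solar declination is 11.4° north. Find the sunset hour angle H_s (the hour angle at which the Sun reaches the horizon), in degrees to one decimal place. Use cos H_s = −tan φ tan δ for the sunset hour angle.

96.2°

−tan φ tan δ = −(0.5340)(0.2016) = -0.1077; H_s = arccos(-0.1077) = 96.18°.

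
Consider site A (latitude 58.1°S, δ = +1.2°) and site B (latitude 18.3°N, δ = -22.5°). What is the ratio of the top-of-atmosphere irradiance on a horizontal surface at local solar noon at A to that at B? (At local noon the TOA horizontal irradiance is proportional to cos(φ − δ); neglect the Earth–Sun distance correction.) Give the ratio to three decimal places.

0.674

A: cos θ_z = cos(-58.1° − (1.2°)) = 0.5105.
B: cos θ_z = cos(18.3° − (-22.5°)) = 0.7570.
Ratio A/B = 0.5105 / 0.7570 = 0.6744.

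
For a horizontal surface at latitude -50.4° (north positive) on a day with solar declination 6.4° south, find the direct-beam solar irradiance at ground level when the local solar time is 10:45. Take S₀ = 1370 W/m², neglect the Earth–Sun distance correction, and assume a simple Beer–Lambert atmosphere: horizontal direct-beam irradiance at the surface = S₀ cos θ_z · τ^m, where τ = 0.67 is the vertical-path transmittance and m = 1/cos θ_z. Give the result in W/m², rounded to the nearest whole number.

Hour angle H = 15° × (10.75 − 12) = -18.75°.
cos θ_z = sin(-50.4°) sin(-6.4°) + cos(-50.4°) cos(-6.4°) cos(-18.75°) = 0.0859 + 0.5998 = 0.6857.
Air mass m = 1/cos θ_z = 1/0.6857 = 1.458; τ^m = 0.67^1.458 = 0.5577.
Surface direct beam = 1370 × 0.6857 × 0.5577 = 523.91 W/m².

524 W/m²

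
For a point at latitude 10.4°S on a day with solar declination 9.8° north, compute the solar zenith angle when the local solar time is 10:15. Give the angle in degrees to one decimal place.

33.0°

Hour angle H = 15° × (10.25 − 12) = -26.25°.
With φ = -10.4°, δ = 9.8°, H = -26.25°: sin φ sin δ = -0.0307, cos φ cos δ cos H = 0.8693, so cos θ_z = 0.8386.
θ_z = arccos(0.8386) = 33.01°.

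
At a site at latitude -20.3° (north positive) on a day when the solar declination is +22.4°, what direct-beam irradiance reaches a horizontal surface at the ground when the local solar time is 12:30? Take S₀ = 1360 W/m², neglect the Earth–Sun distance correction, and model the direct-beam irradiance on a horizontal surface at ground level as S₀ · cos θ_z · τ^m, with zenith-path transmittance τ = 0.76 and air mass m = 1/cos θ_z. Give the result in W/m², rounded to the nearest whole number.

Hour angle H = 15° × (12.5 − 12) = 7.50°.
With φ = -20.3°, δ = 22.4°, H = 7.50°: sin φ sin δ = -0.1322, cos φ cos δ cos H = 0.8597, so cos θ_z = 0.7275.
Air mass m = 1/cos θ_z = 1/0.7275 = 1.375; τ^m = 0.76^1.375 = 0.6857.
Surface direct beam = 1360 × 0.7275 × 0.6857 = 678.43 W/m².

678 W/m²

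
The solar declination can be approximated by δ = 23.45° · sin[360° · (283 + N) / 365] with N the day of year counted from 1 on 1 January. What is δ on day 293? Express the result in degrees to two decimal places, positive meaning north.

-11.05°

360 × (283 + 293) / 365 = 568.110°; sin(568.110°) = -0.4712.
δ = 23.45 × -0.4712 = -11.050° ≈ -11.05°.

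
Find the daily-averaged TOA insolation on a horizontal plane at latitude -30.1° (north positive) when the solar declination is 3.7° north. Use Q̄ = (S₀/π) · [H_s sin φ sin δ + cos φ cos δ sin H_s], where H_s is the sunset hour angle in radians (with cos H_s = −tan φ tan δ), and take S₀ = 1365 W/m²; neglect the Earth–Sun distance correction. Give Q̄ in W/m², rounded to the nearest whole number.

353 W/m²

The sunset hour angle satisfies cos H_s = −tan φ tan δ = 0.0375, giving H_s = 87.85°. In radians, H_s = 1.5333.
H_s sin φ sin δ = 1.5333 × -0.5015 × 0.0645 = -0.0496.
cos φ cos δ sin H_s = 0.8652 × 0.9979 × 0.9993 = 0.8628.
Q̄ = (1365/π) × (-0.0496 + 0.8628) = 434.49 × 0.8132 = 353.33 W/m².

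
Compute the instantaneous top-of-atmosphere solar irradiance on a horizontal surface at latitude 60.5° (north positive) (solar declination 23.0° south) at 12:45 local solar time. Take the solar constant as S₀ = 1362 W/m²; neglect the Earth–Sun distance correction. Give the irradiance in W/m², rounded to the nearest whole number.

Hour angle H = 15° × (12.75 − 12) = 11.25°.
cos θ_z = sin(60.5°) sin(-23.0°) + cos(60.5°) cos(-23.0°) cos(11.25°) = -0.3401 + 0.4446 = 0.1045.
Top-of-atmosphere irradiance = S₀ cos θ_z = 1362 × 0.1045 = 142.33 W/m².

142 W/m²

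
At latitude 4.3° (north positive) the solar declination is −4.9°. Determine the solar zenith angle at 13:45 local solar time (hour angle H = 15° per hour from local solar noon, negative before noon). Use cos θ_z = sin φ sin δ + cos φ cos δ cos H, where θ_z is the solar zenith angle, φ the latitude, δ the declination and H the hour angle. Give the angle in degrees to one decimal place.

27.8°

Hour angle H = 15° × (13.75 − 12) = 26.25°.
cos θ_z = sin(4.3°) sin(-4.9°) + cos(4.3°) cos(-4.9°) cos(26.25°) = -0.0064 + 0.8911 = 0.8847.
θ_z = arccos(0.8847) = 27.79°.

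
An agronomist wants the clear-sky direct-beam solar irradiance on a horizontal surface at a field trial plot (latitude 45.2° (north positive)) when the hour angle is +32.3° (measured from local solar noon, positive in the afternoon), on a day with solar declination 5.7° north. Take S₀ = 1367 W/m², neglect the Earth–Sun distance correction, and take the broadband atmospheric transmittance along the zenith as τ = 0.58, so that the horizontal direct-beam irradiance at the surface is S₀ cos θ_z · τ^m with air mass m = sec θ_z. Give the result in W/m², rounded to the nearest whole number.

With φ = 45.2°, δ = 5.7°, H = 32.30°: sin φ sin δ = 0.0705, cos φ cos δ cos H = 0.5927, so cos θ_z = 0.6632.
Air mass m = 1/cos θ_z = 1/0.6632 = 1.508; τ^m = 0.58^1.508 = 0.4398.
Surface direct beam = 1367 × 0.6632 × 0.4398 = 398.72 W/m².

399 W/m²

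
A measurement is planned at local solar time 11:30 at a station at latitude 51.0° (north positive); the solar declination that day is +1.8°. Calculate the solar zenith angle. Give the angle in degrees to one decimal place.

49.6°

Hour angle H = 15° × (11.5 − 12) = -7.50°.
With φ = 51.0°, δ = 1.8°, H = -7.50°: sin φ sin δ = 0.0244, cos φ cos δ cos H = 0.6236, so cos θ_z = 0.6480.
θ_z = arccos(0.6480) = 49.61°.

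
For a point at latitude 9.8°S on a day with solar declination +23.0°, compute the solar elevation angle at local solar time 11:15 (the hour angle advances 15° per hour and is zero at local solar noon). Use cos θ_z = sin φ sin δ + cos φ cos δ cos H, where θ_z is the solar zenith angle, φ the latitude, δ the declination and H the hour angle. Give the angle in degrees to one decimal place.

55.4°

Hour angle H = 15° × (11.25 − 12) = -11.25°.
cos θ_z = sin φ sin δ + cos φ cos δ cos H = (-0.1702)(0.3907) + (0.9854)(0.9205)(0.9808) = 0.8231.
θ_z = arccos(0.8231) = 34.60°, so the elevation is 90° − 34.60° = 55.40°.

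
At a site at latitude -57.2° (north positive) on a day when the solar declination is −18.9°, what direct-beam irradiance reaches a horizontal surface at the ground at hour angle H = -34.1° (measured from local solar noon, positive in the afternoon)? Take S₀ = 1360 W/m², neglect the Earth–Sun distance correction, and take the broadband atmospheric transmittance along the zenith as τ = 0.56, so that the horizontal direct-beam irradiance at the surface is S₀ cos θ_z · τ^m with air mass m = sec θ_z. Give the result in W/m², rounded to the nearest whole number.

cos θ_z = sin(-57.2°) sin(-18.9°) + cos(-57.2°) cos(-18.9°) cos(-34.10°) = 0.2723 + 0.4244 = 0.6967.
Air mass m = 1/cos θ_z = 1/0.6967 = 1.435; τ^m = 0.56^1.435 = 0.4352.
Surface direct beam = 1360 × 0.6967 × 0.4352 = 412.36 W/m².

412 W/m²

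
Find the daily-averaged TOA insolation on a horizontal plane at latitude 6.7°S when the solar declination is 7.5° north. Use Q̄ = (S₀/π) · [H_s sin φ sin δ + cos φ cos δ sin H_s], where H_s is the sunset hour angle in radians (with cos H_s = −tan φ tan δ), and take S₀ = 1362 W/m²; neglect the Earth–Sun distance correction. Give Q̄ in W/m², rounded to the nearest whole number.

417 W/m²

−tan φ tan δ = −(-0.1175)(0.1317) = 0.0155; H_s = arccos(0.0155) = 89.11°. In radians, H_s = 1.5553.
H_s sin φ sin δ = 1.5553 × -0.1167 × 0.1305 = -0.0237.
cos φ cos δ sin H_s = 0.9932 × 0.9914 × 0.9999 = 0.9846.
Q̄ = (1362/π) × (-0.0237 + 0.9846) = 433.54 × 0.9609 = 416.59 W/m².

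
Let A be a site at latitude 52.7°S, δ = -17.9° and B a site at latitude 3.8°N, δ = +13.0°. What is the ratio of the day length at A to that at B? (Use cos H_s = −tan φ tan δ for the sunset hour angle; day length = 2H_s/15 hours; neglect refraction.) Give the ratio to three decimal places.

1.266

A: H_s = arccos(−tan -52.7° · tan -17.9°) = 115.09°, so 2H_s/15 = 15.3453 h.
B: H_s = arccos(−tan 3.8° · tan 13.0°) = 90.88°, so 2H_s/15 = 12.1173 h.
Ratio A/B = 15.3453 / 12.1173 = 1.2664.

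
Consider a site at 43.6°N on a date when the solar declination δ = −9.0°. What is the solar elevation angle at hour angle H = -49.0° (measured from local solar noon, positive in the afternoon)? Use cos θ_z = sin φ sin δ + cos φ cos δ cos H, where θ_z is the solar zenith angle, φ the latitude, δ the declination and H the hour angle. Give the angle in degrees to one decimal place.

21.2°

With φ = 43.6°, δ = -9.0°, H = -49.00°: sin φ sin δ = -0.1079, cos φ cos δ cos H = 0.4693, so cos θ_z = 0.3614.
θ_z = arccos(0.3614) = 68.81°, so the elevation is 90° − 68.81° = 21.19°.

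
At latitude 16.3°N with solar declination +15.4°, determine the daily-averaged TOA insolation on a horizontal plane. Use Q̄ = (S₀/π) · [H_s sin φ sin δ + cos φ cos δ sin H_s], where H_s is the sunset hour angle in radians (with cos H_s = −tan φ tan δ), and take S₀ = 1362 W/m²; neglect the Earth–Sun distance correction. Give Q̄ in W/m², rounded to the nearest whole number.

−tan φ tan δ = −(0.2924)(0.2754) = -0.0805; H_s = arccos(-0.0805) = 94.62°. In radians, H_s = 1.6514.
H_s sin φ sin δ = 1.6514 × 0.2807 × 0.2656 = 0.1231.
cos φ cos δ sin H_s = 0.9598 × 0.9641 × 0.9968 = 0.9224.
Q̄ = (1362/π) × (0.1231 + 0.9224) = 433.54 × 1.0455 = 453.27 W/m².

453 W/m²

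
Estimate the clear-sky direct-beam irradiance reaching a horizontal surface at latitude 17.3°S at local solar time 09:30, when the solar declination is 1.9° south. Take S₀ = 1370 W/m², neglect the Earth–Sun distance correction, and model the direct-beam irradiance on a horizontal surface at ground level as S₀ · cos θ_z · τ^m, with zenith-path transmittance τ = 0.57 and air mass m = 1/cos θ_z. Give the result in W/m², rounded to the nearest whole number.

Hour angle H = 15° × (9.5 − 12) = -37.50°.
cos θ_z = sin(-17.3°) sin(-1.9°) + cos(-17.3°) cos(-1.9°) cos(-37.50°) = 0.0099 + 0.7570 = 0.7669.
Air mass m = 1/cos θ_z = 1/0.7669 = 1.304; τ^m = 0.57^1.304 = 0.4805.
Surface direct beam = 1370 × 0.7669 × 0.4805 = 504.84 W/m².

505 W/m²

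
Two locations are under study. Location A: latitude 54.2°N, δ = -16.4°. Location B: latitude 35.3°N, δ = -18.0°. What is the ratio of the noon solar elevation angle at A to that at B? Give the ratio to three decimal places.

A: 90° − |54.2 − (-16.4)| = 19.40°.
B: 90° − |35.3 − (-18.0)| = 36.70°.
Ratio A/B = 19.4000 / 36.7000 = 0.5286.

0.529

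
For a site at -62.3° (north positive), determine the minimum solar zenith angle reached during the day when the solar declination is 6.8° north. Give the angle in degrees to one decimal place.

69.1°

At local solar noon the hour angle is zero, so the zenith angle is |φ − δ| = |-62.3° − (6.8°)| = 69.1°.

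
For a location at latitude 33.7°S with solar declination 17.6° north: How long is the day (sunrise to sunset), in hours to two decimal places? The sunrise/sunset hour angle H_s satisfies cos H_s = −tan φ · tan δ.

10.37 hours

The sunset hour angle satisfies cos H_s = −tan φ tan δ = 0.2116, giving H_s = 77.78°.
Day length = 2 H_s / 15° h⁻¹ = 155.56° / 15 = 10.371 h.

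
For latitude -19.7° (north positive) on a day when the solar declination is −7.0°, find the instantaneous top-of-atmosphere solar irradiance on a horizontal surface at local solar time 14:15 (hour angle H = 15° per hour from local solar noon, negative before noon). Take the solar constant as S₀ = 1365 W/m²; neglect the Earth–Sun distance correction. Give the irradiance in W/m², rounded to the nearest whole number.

1117 W/m²

Hour angle H = 15° × (14.25 − 12) = 33.75°.
cos θ_z = sin φ sin δ + cos φ cos δ cos H = (-0.3371)(-0.1219) + (0.9415)(0.9925)(0.8315) = 0.8181.
Top-of-atmosphere irradiance = S₀ cos θ_z = 1365 × 0.8181 = 1116.71 W/m².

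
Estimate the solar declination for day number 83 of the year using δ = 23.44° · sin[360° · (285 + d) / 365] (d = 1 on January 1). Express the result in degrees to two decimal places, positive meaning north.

360 × (285 + 83) / 365 = 362.959°; sin(362.959°) = 0.0516.
δ = 23.44 × 0.0516 = 1.210° ≈ +1.21°.

+1.21°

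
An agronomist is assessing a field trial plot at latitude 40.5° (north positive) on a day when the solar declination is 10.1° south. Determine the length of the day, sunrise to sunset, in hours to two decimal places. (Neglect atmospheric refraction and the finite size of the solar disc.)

−tan φ tan δ = −(0.8541)(-0.1781) = 0.1521; H_s = arccos(0.1521) = 81.25°.
Day length = 2 H_s / 15° h⁻¹ = 162.50° / 15 = 10.833 h.

10.83 hours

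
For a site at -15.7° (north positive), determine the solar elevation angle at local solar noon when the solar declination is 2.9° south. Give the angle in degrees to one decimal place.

At local solar noon the hour angle is zero, so the elevation is 90° − |φ − δ| = 90° − |-15.7° − (-2.9°)| = 90° − 12.8° = 77.2°.

77.2°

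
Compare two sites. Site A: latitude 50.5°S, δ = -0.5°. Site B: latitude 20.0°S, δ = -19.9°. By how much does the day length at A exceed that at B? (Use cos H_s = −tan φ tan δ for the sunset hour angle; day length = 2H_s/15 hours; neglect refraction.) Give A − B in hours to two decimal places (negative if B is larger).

-0.93 h

A: H_s = arccos(−tan -50.5° · tan -0.5°) = 90.61°, so 2H_s/15 = 12.0813 h.
B: H_s = arccos(−tan -20.0° · tan -19.9°) = 97.57°, so 2H_s/15 = 13.0093 h.
A − B = 12.0813 − 13.0093 = -0.9280 h.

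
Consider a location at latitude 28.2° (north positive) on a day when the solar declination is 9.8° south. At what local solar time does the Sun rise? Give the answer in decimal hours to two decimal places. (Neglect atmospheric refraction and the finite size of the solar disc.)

−tan φ tan δ = −(0.5362)(-0.1727) = 0.0926; H_s = arccos(0.0926) = 84.69°.
Sunrise is at 12 − H_s/15 = 12 − 5.646 = 6.354 h local solar time.

6.35 h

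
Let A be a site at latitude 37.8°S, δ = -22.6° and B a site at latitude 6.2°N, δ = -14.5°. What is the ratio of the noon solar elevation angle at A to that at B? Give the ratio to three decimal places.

1.079

A: 90° − |-37.8 − (-22.6)| = 74.80°.
B: 90° − |6.2 − (-14.5)| = 69.30°.
Ratio A/B = 74.8000 / 69.3000 = 1.0794.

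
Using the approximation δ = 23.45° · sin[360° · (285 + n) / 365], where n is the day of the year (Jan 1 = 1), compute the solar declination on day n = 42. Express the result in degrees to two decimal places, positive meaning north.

-14.27°

360 × (285 + 42) / 365 = 322.521°; sin(322.521°) = -0.6085.
δ = 23.45 × -0.6085 = -14.269° ≈ -14.27°.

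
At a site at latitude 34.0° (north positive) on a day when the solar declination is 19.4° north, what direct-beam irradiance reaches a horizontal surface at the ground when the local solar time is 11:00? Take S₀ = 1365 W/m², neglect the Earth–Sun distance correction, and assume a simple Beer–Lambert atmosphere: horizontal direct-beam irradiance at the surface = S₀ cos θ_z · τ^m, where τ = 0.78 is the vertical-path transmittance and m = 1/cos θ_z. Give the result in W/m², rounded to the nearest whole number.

Hour angle H = 15° × (11 − 12) = -15.00°.
cos θ_z = sin(34.0°) sin(19.4°) + cos(34.0°) cos(19.4°) cos(-15.00°) = 0.1857 + 0.7553 = 0.9410.
Air mass m = 1/cos θ_z = 1/0.9410 = 1.063; τ^m = 0.78^1.063 = 0.7679.
Surface direct beam = 1365 × 0.9410 × 0.7679 = 986.34 W/m².

986 W/m²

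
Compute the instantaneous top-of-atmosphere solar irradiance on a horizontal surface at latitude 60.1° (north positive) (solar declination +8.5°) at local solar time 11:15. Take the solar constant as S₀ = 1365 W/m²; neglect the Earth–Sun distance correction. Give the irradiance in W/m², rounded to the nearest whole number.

835 W/m²

Hour angle H = 15° × (11.25 − 12) = -11.25°.
cos θ_z = sin φ sin δ + cos φ cos δ cos H = (0.8669)(0.1478) + (0.4985)(0.9890)(0.9808) = 0.6117.
Top-of-atmosphere irradiance = S₀ cos θ_z = 1365 × 0.6117 = 834.97 W/m².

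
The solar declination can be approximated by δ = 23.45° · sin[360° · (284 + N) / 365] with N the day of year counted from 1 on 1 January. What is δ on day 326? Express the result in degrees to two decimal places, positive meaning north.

360 × (284 + 326) / 365 = 601.644°; sin(601.644°) = -0.8800.
δ = 23.45 × -0.8800 = -20.636° ≈ -20.64°.

-20.64°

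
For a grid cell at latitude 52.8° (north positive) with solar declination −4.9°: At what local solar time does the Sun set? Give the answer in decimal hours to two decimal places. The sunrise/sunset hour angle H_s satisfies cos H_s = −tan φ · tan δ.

17.57 h

cos H_s = −tan(52.8°) · tan(-4.9°) = 0.1129, so H_s = arccos(0.1129) = 83.52°.
Sunset is at 12 + H_s/15 = 12 + 5.568 = 17.568 h local solar time.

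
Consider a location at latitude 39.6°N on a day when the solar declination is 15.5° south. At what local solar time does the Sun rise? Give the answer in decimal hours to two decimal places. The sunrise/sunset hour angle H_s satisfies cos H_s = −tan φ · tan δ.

−tan φ tan δ = −(0.8273)(-0.2773) = 0.2294; H_s = arccos(0.2294) = 76.74°.
Sunrise is at 12 − H_s/15 = 12 − 5.116 = 6.884 h local solar time.

6.88 h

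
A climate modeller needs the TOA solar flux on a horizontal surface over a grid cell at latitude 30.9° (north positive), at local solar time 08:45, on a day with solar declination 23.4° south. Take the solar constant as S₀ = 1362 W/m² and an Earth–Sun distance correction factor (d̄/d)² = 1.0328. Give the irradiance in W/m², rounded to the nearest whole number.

Hour angle H = 15° × (8.75 − 12) = -48.75°.
cos θ_z = sin(30.9°) sin(-23.4°) + cos(30.9°) cos(-23.4°) cos(-48.75°) = -0.2040 + 0.5192 = 0.3152.
Top-of-atmosphere irradiance = S₀ (d̄/d)² cos θ_z = 1362 × 1.0328 × 0.3152 = 443.38 W/m².

443 W/m²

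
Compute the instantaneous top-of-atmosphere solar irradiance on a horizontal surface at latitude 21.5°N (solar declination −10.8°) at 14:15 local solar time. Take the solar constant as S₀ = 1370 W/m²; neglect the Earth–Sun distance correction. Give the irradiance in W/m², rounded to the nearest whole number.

Hour angle H = 15° × (14.25 − 12) = 33.75°.
With φ = 21.5°, δ = -10.8°, H = 33.75°: sin φ sin δ = -0.0687, cos φ cos δ cos H = 0.7599, so cos θ_z = 0.6912.
Top-of-atmosphere irradiance = S₀ cos θ_z = 1370 × 0.6912 = 946.94 W/m².

947 W/m²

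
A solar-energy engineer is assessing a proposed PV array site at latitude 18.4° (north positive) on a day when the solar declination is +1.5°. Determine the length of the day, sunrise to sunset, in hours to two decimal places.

12.07 hours

−tan φ tan δ = −(0.3327)(0.0262) = -0.0087; H_s = arccos(-0.0087) = 90.50°.
Day length = 2 H_s / 15° h⁻¹ = 181.00° / 15 = 12.067 h.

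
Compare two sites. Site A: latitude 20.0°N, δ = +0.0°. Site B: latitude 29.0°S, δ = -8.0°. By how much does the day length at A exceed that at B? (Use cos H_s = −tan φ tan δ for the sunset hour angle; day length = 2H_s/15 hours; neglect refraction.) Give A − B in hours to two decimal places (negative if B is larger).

A: H_s = arccos(−tan 20.0° · tan 0.0°) = 90.00°, so 2H_s/15 = 12.0000 h.
B: H_s = arccos(−tan -29.0° · tan -8.0°) = 94.47°, so 2H_s/15 = 12.5960 h.
A − B = 12.0000 − 12.5960 = -0.5960 h.

-0.60 h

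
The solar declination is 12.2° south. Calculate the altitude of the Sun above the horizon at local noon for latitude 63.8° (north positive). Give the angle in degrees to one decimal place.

14.0°

At local solar noon the hour angle is zero, so the elevation is 90° − |φ − δ| = 90° − |63.8° − (-12.2°)| = 90° − 76.0° = 14.0°.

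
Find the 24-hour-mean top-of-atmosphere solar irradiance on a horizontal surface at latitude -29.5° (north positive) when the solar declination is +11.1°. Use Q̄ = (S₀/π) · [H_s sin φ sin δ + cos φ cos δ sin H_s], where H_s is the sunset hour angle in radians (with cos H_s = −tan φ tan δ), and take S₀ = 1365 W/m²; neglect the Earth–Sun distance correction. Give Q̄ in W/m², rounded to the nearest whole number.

−tan φ tan δ = −(-0.5658)(0.1962) = 0.1110; H_s = arccos(0.1110) = 83.63°. In radians, H_s = 1.4596.
H_s sin φ sin δ = 1.4596 × -0.4924 × 0.1925 = -0.1384.
cos φ cos δ sin H_s = 0.8704 × 0.9813 × 0.9938 = 0.8488.
Q̄ = (1365/π) × (-0.1384 + 0.8488) = 434.49 × 0.7104 = 308.66 W/m².

309 W/m²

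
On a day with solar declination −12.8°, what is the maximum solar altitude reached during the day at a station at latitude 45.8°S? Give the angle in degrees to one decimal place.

At local solar noon the hour angle is zero, so the elevation is 90° − |φ − δ| = 90° − |-45.8° − (-12.8°)| = 90° − 33.0° = 57.0°.

57.0°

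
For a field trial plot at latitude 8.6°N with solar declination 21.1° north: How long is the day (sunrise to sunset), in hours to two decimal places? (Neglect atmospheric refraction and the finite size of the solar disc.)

12.45 hours

cos H_s = −tan(8.6°) · tan(21.1°) = -0.0584, so H_s = arccos(-0.0584) = 93.35°.
Day length = 2 H_s / 15° h⁻¹ = 186.70° / 15 = 12.447 h.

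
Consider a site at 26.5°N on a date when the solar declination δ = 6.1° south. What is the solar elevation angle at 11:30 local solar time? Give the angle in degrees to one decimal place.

Hour angle H = 15° × (11.5 − 12) = -7.50°.
cos θ_z = sin φ sin δ + cos φ cos δ cos H = (0.4462)(-0.1063) + (0.8949)(0.9943)(0.9914) = 0.8347.
θ_z = arccos(0.8347) = 33.42°, so the elevation is 90° − 33.42° = 56.58°.

56.6°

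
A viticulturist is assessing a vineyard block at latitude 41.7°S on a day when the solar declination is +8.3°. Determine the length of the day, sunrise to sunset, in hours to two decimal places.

The sunset hour angle satisfies cos H_s = −tan φ tan δ = 0.1300, giving H_s = 82.53°.
Day length = 2 H_s / 15° h⁻¹ = 165.06° / 15 = 11.004 h.

11.00 hours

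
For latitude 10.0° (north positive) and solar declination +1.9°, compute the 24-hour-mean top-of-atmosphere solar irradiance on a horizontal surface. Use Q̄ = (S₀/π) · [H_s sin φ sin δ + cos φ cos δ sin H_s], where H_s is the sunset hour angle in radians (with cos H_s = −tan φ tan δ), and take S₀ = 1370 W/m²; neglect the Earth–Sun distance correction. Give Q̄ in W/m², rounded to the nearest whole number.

−tan φ tan δ = −(0.1763)(0.0332) = -0.0059; H_s = arccos(-0.0059) = 90.34°. In radians, H_s = 1.5767.
H_s sin φ sin δ = 1.5767 × 0.1736 × 0.0332 = 0.0091.
cos φ cos δ sin H_s = 0.9848 × 0.9995 × 1.0000 = 0.9843.
Q̄ = (1370/π) × (0.0091 + 0.9843) = 436.08 × 0.9934 = 433.20 W/m².

433 W/m²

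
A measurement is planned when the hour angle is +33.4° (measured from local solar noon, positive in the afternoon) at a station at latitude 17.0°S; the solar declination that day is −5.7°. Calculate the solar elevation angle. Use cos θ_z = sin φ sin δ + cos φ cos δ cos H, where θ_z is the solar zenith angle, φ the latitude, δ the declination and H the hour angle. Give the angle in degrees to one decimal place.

cos θ_z = sin(-17.0°) sin(-5.7°) + cos(-17.0°) cos(-5.7°) cos(33.40°) = 0.0290 + 0.7944 = 0.8234.
θ_z = arccos(0.8234) = 34.57°, so the elevation is 90° − 34.57° = 55.43°.

55.4°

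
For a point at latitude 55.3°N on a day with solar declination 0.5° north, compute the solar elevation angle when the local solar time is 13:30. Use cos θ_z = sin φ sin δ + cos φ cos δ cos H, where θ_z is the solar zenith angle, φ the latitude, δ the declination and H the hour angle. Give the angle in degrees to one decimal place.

32.2°

Hour angle H = 15° × (13.5 − 12) = 22.50°.
cos θ_z = sin(55.3°) sin(0.5°) + cos(55.3°) cos(0.5°) cos(22.50°) = 0.0072 + 0.5259 = 0.5331.
θ_z = arccos(0.5331) = 57.78°, so the elevation is 90° − 57.78° = 32.22°.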